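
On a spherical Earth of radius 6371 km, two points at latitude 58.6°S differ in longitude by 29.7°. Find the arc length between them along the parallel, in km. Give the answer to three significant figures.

1720 km

Arc length along a parallel = R cos φ · Δλ (with Δλ in radians).
= 6371 × cos 58.6° × (29.7° × π/180) = 6371 × 0.5210 × 0.5184 ≈ 1720 km.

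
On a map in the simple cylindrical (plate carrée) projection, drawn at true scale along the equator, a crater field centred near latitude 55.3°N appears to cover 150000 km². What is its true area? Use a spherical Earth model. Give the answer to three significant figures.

85400 km²

For the equirectangular projection with φ₀ = 0 (plate carrée), h = 1 along meridians and k = sec φ along parallels.
Areal scale = h·k = 1 × sec φ; at 55.3°, h = 1.000, k = 1.757, so h·k = 1.757.
True area = apparent / (areal scale) = 150000 / 1.757 ≈ 85400 km².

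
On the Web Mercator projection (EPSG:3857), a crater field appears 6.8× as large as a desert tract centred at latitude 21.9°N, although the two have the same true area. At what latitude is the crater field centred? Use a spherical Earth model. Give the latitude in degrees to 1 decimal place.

69.2°

For equal true areas on Mercator, apparent areas scale as sec²φ, so the ratio is cos²φ₂ / cos²φ₁.
cos²φ₂ / cos²φ₁ = 6.8  ⇒  cos φ₁ = cos 21.9° / √6.8 = 0.9278/2.608 = 0.3558.
φ₁ = arccos(0.3558) ≈ 69.2°.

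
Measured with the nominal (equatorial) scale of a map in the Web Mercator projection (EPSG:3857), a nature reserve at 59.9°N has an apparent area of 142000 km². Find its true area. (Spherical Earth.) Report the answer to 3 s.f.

For Mercator, h = k = sec φ (a conformal cylindrical projection has a single point scale, 1/cos φ).
Areal scale = k² = sec²φ = 1/cos²(59.9°) = 1/0.5015² = 3.976.
True area = apparent / (areal scale) = 142000 / 3.976 ≈ 35700 km².

35700 km²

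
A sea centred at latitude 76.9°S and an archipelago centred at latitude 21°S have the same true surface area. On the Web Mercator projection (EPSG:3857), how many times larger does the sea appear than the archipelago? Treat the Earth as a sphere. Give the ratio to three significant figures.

Mercator areal scale is sec²φ.
At 76.9°: sec²(76.9°) = 1/0.2267² = 19.47.
At 21°: sec²(21°) = 1/0.9336² = 1.147.
Ratio = 19.47/1.147 = cos²(21°)/cos²(76.9°) ≈ 17.0.

17.0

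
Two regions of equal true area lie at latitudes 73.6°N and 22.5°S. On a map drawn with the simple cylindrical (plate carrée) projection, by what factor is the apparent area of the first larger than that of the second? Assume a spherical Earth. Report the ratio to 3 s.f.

3.27

Plate carrée maps x = Rλ, y = Rφ. The meridian scale is h = 1 and the parallel scale is k = 1/cos φ = sec φ.
Areal scale at 73.6°: h·k = 1.000 × 3.542 = 3.542.
Areal scale at 22.5°: h·k = 1.000 × 1.082 = 1.082.
Ratio = 3.542/1.082 ≈ 3.27.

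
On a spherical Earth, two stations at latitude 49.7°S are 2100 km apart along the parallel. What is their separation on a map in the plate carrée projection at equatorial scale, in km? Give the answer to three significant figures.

Plate carrée maps x = Rλ, y = Rφ. The meridian scale is h = 1 and the parallel scale is k = 1/cos φ = sec φ.
Along the parallel, k = sec 49.7° = 1/0.6468 = 1.546.
Map distance = 2100 × 1.546 ≈ 3250 km.

3250 km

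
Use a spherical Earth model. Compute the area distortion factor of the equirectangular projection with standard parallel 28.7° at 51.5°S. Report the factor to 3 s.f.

The equidistant cylindrical projection with φ₀ = 28.7° has h = 1 (meridians true) and k = cos φ₀ / cos φ along parallels.
Areal scale = h·k = 1 × cos φ₀ / cos φ; at 51.5°, h = 1.000, k = 1.409, so h·k = 1.409.

1.41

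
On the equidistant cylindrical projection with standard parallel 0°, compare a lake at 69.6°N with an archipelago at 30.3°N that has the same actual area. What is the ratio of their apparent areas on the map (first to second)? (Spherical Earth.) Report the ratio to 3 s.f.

2.48

For the equirectangular projection with φ₀ = 0 (plate carrée), h = 1 along meridians and k = sec φ along parallels.
Areal scale at 69.6°: h·k = 1.000 × 2.869 = 2.869.
Areal scale at 30.3°: h·k = 1.000 × 1.158 = 1.158.
Ratio = 2.869/1.158 ≈ 2.48.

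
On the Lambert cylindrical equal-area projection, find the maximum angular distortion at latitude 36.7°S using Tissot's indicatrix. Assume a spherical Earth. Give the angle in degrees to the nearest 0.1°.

The Lambert cylindrical equal-area projection is the cylindrical equal-area projection with its standard parallel at the equator (φ₀ = 0). Cylindrical equal-area (φ₀ = 0°): h = cos φ / cos 0° along meridians, k = cos 0° / cos φ along parallels; h·k = 1.
At 36.7°: h = 0.8018, k = 1.247; principal scales a = 1.247, b = 0.8018.
sin(ω/2) = (a − b)/(a + b) = 0.4455/2.049 = 0.2174, so ω = 2 arcsin(0.2174) ≈ 25.1°.

25.1°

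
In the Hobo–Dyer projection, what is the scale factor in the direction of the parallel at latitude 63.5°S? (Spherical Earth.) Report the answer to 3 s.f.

1.78

Hobo–Dyer is a cylindrical equal-area projection with standard parallels at ±37.5°. A cylindrical equal-area projection with standard parallel φ₀ has meridian scale h = cos φ / cos φ₀ and parallel scale k = cos φ₀ / cos φ (so areas are preserved, h·k = 1).
k = cos 37.5° / cos 63.5° = 0.7934/0.4462 = 1.778.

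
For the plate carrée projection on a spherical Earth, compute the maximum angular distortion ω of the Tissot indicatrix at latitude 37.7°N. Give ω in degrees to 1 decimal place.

For the equirectangular projection with φ₀ = 0 (plate carrée), h = 1 along meridians and k = sec φ along parallels.
At 37.7°: h = 1.000, k = 1.264; principal scales a = 1.264, b = 1.000.
sin(ω/2) = (a − b)/(a + b) = 0.2639/2.264 = 0.1166, so ω = 2 arcsin(0.1166) ≈ 13.4°.

13.4°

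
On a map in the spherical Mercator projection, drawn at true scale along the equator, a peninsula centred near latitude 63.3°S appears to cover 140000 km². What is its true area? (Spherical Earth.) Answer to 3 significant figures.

For Mercator, h = k = sec φ (a conformal cylindrical projection has a single point scale, 1/cos φ).
Areal scale = k² = sec²φ = 1/cos²(63.3°) = 1/0.4493² = 4.953.
True area = apparent / (areal scale) = 140000 / 4.953 ≈ 28300 km².

28300 km²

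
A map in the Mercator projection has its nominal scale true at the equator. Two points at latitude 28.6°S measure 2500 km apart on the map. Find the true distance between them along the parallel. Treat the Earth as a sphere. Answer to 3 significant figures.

2190 km

Mercator is conformal, so the point scale is isotropic: h = k = sec φ = 1/cos φ.
Along the parallel at 28.6°, map distances are exaggerated by k = sec 28.6° = 1.139.
True distance = 2500 / 1.139 = 2500 × cos 28.6° ≈ 2190 km.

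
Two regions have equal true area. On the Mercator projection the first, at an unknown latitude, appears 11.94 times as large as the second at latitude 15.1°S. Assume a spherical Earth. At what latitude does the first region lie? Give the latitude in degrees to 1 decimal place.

73.8°

On Mercator, (apparent₁)/(apparent₂) = sec²φ₁ / sec²φ₂ when true areas are equal.
cos²φ₂ / cos²φ₁ = 11.94  ⇒  cos φ₁ = cos 15.1° / √11.94 = 0.9655/3.455 = 0.2794.
φ₁ = arccos(0.2794) ≈ 73.8°.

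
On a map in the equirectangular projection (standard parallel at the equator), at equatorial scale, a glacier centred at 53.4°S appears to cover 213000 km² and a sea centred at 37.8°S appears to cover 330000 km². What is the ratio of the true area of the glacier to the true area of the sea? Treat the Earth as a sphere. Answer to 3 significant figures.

On the plate carrée, areal scale = h·k = 1 × sec φ, so true area = apparent × cos φ.
True area of glacier: 213000 × cos(53.4°) = 213000 × 0.5962 = 127000 km².
True area of sea: 330000 × cos(37.8°) = 330000 × 0.7902 = 260800 km².
Ratio = 127000 / 260800 ≈ 0.487.

0.487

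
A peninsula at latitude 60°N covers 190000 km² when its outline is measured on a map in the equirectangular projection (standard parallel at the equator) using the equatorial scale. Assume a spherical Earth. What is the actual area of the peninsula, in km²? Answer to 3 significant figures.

95000 km²

For the equirectangular projection with φ₀ = 0 (plate carrée), h = 1 along meridians and k = sec φ along parallels.
Areal scale = h·k = 1 × sec φ; at 60°, h = 1.000, k = 2.000, so h·k = 2.000.
True area = apparent / (areal scale) = 190000 / 2.000 ≈ 95000 km².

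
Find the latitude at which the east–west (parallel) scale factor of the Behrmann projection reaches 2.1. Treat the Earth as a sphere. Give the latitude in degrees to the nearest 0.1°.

Behrmann is a cylindrical equal-area projection with standard parallels at ±30°. Cylindrical equal-area (φ₀ = 30°): h = cos φ / cos 30° along meridians, k = cos 30° / cos φ along parallels; h·k = 1.
k = cos φ₀ / cos φ = 2.1  ⇒  cos φ = cos 30° / 2.1 = 0.4124.
φ = arccos(0.4124) ≈ 65.6°.

65.6°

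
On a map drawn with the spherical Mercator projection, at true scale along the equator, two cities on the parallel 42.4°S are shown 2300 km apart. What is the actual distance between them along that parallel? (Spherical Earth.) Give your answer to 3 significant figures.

1700 km

For Mercator, h = k = sec φ (a conformal cylindrical projection has a single point scale, 1/cos φ).
Along the parallel at 42.4°, map distances are exaggerated by k = sec 42.4° = 1.354.
True distance = 2300 / 1.354 = 2300 × cos 42.4° ≈ 1700 km.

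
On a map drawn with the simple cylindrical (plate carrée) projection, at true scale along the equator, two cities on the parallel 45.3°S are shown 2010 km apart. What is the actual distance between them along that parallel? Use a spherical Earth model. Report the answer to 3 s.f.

For the equirectangular projection with φ₀ = 0 (plate carrée), h = 1 along meridians and k = sec φ along parallels.
Along the parallel at 45.3°, map distances are exaggerated by k = sec 45.3° = 1.422.
True distance = 2010 / 1.422 = 2010 × cos 45.3° ≈ 1410 km.

1410 km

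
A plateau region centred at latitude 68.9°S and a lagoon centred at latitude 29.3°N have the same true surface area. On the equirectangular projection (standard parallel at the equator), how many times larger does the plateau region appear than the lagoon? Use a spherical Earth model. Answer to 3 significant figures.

For the equirectangular projection with φ₀ = 0 (plate carrée), h = 1 along meridians and k = sec φ along parallels.
Areal scale at 68.9°: h·k = 1.000 × 2.778 = 2.778.
Areal scale at 29.3°: h·k = 1.000 × 1.147 = 1.147.
Ratio = 2.778/1.147 ≈ 2.42.

2.42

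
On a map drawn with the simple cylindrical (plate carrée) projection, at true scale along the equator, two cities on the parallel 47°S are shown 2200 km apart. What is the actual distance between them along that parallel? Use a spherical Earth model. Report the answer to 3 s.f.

Plate carrée maps x = Rλ, y = Rφ. The meridian scale is h = 1 and the parallel scale is k = 1/cos φ = sec φ.
Along the parallel at 47°, map distances are exaggerated by k = sec 47° = 1.466.
True distance = 2200 / 1.466 = 2200 × cos 47° ≈ 1500 km.

1500 km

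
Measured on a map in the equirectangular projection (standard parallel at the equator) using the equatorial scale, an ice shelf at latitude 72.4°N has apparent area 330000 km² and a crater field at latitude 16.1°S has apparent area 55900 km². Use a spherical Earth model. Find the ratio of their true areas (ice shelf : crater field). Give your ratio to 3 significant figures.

On the plate carrée, areal scale = h·k = 1 × sec φ, so true area = apparent × cos φ.
True area of ice shelf: 330000 × cos(72.4°) = 330000 × 0.3024 = 99780 km².
True area of crater field: 55900 × cos(16.1°) = 55900 × 0.9608 = 53710 km².
Ratio = 99780 / 53710 ≈ 1.86.

1.86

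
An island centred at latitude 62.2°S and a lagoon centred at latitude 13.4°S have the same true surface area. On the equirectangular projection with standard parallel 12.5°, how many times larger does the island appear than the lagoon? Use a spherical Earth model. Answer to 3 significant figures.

2.09

The equidistant cylindrical projection with φ₀ = 12.5° has h = 1 (meridians true) and k = cos φ₀ / cos φ along parallels.
Areal scale at 62.2°: h·k = 1.000 × 2.093 = 2.093.
Areal scale at 13.4°: h·k = 1.000 × 1.004 = 1.004.
Ratio = 2.093/1.004 ≈ 2.09.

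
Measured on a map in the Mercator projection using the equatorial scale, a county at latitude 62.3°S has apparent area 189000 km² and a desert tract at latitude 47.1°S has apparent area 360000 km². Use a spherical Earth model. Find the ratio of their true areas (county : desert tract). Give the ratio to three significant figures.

0.245

On Mercator the areal scale is sec²φ, so true area = apparent × cos²φ.
True area of county: 189000 × cos²(62.3°) = 189000 × 0.2161 = 40840 km².
True area of desert tract: 360000 × cos²(47.1°) = 360000 × 0.4634 = 166800 km².
Ratio = 40840 / 166800 ≈ 0.245.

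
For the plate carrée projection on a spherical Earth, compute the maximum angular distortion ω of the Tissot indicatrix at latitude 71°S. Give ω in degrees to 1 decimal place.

For the equirectangular projection with φ₀ = 0 (plate carrée), h = 1 along meridians and k = sec φ along parallels.
At 71°: h = 1.000, k = 3.072; principal scales a = 3.072, b = 1.000.
sin(ω/2) = (a − b)/(a + b) = 2.072/4.072 = 0.5088, so ω = 2 arcsin(0.5088) ≈ 61.2°.

61.2°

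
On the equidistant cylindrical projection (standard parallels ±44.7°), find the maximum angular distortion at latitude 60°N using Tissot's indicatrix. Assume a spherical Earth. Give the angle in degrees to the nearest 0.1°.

20.1°

In the equirectangular projection with standard parallel φ₀ = 44.7° (x = Rλ cos φ₀, y = Rφ), meridians are true-scale (h = 1) and the parallel scale is k = cos φ₀ / cos φ.
At 60°: h = 1.000, k = 1.422; principal scales a = 1.422, b = 1.000.
sin(ω/2) = (a − b)/(a + b) = 0.4216/2.422 = 0.1741, so ω = 2 arcsin(0.1741) ≈ 20.1°.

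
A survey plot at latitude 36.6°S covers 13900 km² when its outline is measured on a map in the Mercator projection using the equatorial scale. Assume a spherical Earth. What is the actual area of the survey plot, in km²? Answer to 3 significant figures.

8960 km²

For Mercator, h = k = sec φ (a conformal cylindrical projection has a single point scale, 1/cos φ).
Areal scale = k² = sec²φ = 1/cos²(36.6°) = 1/0.8028² = 1.552.
True area = apparent / (areal scale) = 13900 / 1.552 ≈ 8960 km².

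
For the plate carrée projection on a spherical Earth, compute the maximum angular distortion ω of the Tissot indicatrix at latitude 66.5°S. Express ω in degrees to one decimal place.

In the plate carrée (x = Rλ, y = Rφ), meridians are true-scale (h = 1) and parallels are stretched by k = sec φ.
At 66.5°: h = 1.000, k = 2.508; principal scales a = 2.508, b = 1.000.
sin(ω/2) = (a − b)/(a + b) = 1.508/3.508 = 0.4298, so ω = 2 arcsin(0.4298) ≈ 50.9°.

50.9°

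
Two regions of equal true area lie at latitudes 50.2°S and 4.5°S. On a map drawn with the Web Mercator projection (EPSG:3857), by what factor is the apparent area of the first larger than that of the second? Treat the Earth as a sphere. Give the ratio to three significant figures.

Mercator is conformal with k = sec φ, so areal scale = k² = sec²φ.
At 50.2°: sec²(50.2°) = 1/0.6401² = 2.441.
At 4.5°: sec²(4.5°) = 1/0.9969² = 1.006.
Ratio = 2.441/1.006 = cos²(4.5°)/cos²(50.2°) ≈ 2.43.

2.43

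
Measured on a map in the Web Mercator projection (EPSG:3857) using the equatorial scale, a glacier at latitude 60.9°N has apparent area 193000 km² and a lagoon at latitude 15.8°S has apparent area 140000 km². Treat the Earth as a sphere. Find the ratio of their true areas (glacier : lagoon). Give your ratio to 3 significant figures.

0.352

Mercator's areal exaggeration is sec²φ; hence true area = (apparent area) · cos²φ.
True area of glacier: 193000 × cos²(60.9°) = 193000 × 0.2365 = 45650 km².
True area of lagoon: 140000 × cos²(15.8°) = 140000 × 0.9259 = 129600 km².
Ratio = 45650 / 129600 ≈ 0.352.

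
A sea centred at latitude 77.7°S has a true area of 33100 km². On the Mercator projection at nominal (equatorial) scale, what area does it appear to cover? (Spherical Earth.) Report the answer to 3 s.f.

729000 km²

The Mercator projection is conformal; its linear scale factor is the same in every direction and equals sec φ = 1/cos φ.
Areal scale = k² = sec²φ = 1/cos²(77.7°) = 1/0.2130² = 22.04.
Apparent area = 33100 × 22.04 ≈ 729000 km².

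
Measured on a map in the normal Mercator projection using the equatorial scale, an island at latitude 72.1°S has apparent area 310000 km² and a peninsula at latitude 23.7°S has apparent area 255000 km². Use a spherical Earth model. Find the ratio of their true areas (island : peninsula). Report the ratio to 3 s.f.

0.137

Mercator's areal exaggeration is sec²φ; hence true area = (apparent area) · cos²φ.
True area of island: 310000 × cos²(72.1°) = 310000 × 0.09447 = 29290 km².
True area of peninsula: 255000 × cos²(23.7°) = 255000 × 0.8384 = 213800 km².
Ratio = 29290 / 213800 ≈ 0.137.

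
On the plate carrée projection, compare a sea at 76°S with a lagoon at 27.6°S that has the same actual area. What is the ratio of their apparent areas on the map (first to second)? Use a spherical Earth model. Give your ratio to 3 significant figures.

3.66

In the plate carrée (x = Rλ, y = Rφ), meridians are true-scale (h = 1) and parallels are stretched by k = sec φ.
Areal scale at 76°: h·k = 1.000 × 4.134 = 4.134.
Areal scale at 27.6°: h·k = 1.000 × 1.128 = 1.128.
Ratio = 4.134/1.128 ≈ 3.66.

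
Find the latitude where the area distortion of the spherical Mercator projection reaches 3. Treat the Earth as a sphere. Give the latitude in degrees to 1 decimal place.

54.7°

Mercator areal scale is sec²φ.
sec²φ = 3  ⇒  cos²φ = 0.3333  ⇒  cos φ = 0.5774.
φ = arccos(0.5774) ≈ 54.7°.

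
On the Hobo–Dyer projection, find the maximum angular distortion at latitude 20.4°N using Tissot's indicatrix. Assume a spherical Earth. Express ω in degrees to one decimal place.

19.0°

Hobo–Dyer is a cylindrical equal-area projection with standard parallels at ±37.5°. Cylindrical equal-area (φ₀ = 37.5°): h = cos φ / cos 37.5° along meridians, k = cos 37.5° / cos φ along parallels; h·k = 1.
At 20.4°: h = 1.181, k = 0.8464; principal scales a = 1.181, b = 0.8464.
sin(ω/2) = (a − b)/(a + b) = 0.3350/2.028 = 0.1652, so ω = 2 arcsin(0.1652) ≈ 19.0°.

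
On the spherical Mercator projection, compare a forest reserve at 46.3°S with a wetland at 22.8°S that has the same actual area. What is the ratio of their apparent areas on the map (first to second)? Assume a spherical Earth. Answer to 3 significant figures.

Mercator is conformal with k = sec φ, so areal scale = k² = sec²φ.
At 46.3°: sec²(46.3°) = 1/0.6909² = 2.095.
At 22.8°: sec²(22.8°) = 1/0.9219² = 1.177.
Ratio = 2.095/1.177 = cos²(22.8°)/cos²(46.3°) ≈ 1.78.

1.78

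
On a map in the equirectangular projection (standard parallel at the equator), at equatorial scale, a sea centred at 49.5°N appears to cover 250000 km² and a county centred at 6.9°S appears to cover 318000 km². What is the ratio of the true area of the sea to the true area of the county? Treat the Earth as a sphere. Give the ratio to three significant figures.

Plate carrée has h = 1 and k = sec φ, giving areal scale sec φ; true area = (apparent area) · cos φ.
True area of sea: 250000 × cos(49.5°) = 250000 × 0.6494 = 162400 km².
True area of county: 318000 × cos(6.9°) = 318000 × 0.9928 = 315700 km².
Ratio = 162400 / 315700 ≈ 0.514.

0.514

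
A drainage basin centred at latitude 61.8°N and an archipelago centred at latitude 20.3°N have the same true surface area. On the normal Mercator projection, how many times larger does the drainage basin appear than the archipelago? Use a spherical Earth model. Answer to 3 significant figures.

3.94

Mercator is conformal with k = sec φ, so areal scale = k² = sec²φ.
At 61.8°: sec²(61.8°) = 1/0.4726² = 4.478.
At 20.3°: sec²(20.3°) = 1/0.9379² = 1.137.
Ratio = 4.478/1.137 = cos²(20.3°)/cos²(61.8°) ≈ 3.94.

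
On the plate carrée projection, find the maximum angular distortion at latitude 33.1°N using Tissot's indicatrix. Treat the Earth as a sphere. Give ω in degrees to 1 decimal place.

10.1°

Plate carrée maps x = Rλ, y = Rφ. The meridian scale is h = 1 and the parallel scale is k = 1/cos φ = sec φ.
At 33.1°: h = 1.000, k = 1.194; principal scales a = 1.194, b = 1.000.
sin(ω/2) = (a − b)/(a + b) = 0.1937/2.194 = 0.08831, so ω = 2 arcsin(0.08831) ≈ 10.1°.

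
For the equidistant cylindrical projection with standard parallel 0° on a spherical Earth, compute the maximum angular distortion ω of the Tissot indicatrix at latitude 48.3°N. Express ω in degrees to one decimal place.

23.2°

In the plate carrée (x = Rλ, y = Rφ), meridians are true-scale (h = 1) and parallels are stretched by k = sec φ.
At 48.3°: h = 1.000, k = 1.503; principal scales a = 1.503, b = 1.000.
sin(ω/2) = (a − b)/(a + b) = 0.5032/2.503 = 0.2010, so ω = 2 arcsin(0.2010) ≈ 23.2°.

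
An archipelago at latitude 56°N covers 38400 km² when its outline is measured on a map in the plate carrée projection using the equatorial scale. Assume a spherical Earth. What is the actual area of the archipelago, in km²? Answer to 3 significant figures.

21500 km²

In the plate carrée (x = Rλ, y = Rφ), meridians are true-scale (h = 1) and parallels are stretched by k = sec φ.
Areal scale = h·k = 1 × sec φ; at 56°, h = 1.000, k = 1.788, so h·k = 1.788.
True area = apparent / (areal scale) = 38400 / 1.788 ≈ 21500 km².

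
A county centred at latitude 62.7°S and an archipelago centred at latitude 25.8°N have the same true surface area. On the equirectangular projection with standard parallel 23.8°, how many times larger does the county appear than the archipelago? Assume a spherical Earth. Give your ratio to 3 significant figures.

In the equirectangular projection with standard parallel φ₀ = 23.8° (x = Rλ cos φ₀, y = Rφ), meridians are true-scale (h = 1) and the parallel scale is k = cos φ₀ / cos φ.
Areal scale at 62.7°: h·k = 1.000 × 1.995 = 1.995.
Areal scale at 25.8°: h·k = 1.000 × 1.016 = 1.016.
Ratio = 1.995/1.016 ≈ 1.96.

1.96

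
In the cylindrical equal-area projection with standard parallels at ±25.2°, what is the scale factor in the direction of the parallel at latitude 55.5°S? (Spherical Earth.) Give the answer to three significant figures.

Cylindrical equal-area (φ₀ = 25.2°): h = cos φ / cos 25.2° along meridians, k = cos 25.2° / cos φ along parallels; h·k = 1.
k = cos 25.2° / cos 55.5° = 0.9048/0.5664 = 1.597.

1.60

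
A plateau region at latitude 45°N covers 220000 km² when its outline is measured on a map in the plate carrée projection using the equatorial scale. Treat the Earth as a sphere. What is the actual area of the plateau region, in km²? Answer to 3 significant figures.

156000 km²

In the plate carrée (x = Rλ, y = Rφ), meridians are true-scale (h = 1) and parallels are stretched by k = sec φ.
Areal scale = h·k = 1 × sec φ; at 45°, h = 1.000, k = 1.414, so h·k = 1.414.
True area = apparent / (areal scale) = 220000 / 1.414 ≈ 156000 km².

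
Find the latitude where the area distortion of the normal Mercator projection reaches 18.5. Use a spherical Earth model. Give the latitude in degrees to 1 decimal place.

76.6°

Mercator areal scale is sec²φ.
sec²φ = 18.5  ⇒  cos²φ = 0.05405  ⇒  cos φ = 0.2325.
φ = arccos(0.2325) ≈ 76.6°.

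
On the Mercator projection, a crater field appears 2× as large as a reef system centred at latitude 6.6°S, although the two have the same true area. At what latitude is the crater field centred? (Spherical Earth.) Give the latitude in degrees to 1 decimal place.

On Mercator, (apparent₁)/(apparent₂) = sec²φ₁ / sec²φ₂ when true areas are equal.
cos²φ₂ / cos²φ₁ = 2  ⇒  cos φ₁ = cos 6.6° / √2 = 0.9934/1.414 = 0.7024.
φ₁ = arccos(0.7024) ≈ 45.4°.

45.4°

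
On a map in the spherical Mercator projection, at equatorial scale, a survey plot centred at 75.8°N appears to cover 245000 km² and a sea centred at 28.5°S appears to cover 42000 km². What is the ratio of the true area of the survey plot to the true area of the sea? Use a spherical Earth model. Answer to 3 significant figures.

0.455

On Mercator the areal scale is sec²φ, so true area = apparent × cos²φ.
True area of survey plot: 245000 × cos²(75.8°) = 245000 × 0.06018 = 14740 km².
True area of sea: 42000 × cos²(28.5°) = 42000 × 0.7723 = 32440 km².
Ratio = 14740 / 32440 ≈ 0.455.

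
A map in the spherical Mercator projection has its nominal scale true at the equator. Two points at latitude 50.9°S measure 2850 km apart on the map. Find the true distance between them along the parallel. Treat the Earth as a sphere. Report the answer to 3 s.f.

1800 km

The Mercator projection is conformal; its linear scale factor is the same in every direction and equals sec φ = 1/cos φ.
Along the parallel at 50.9°, map distances are exaggerated by k = sec 50.9° = 1.586.
True distance = 2850 / 1.586 = 2850 × cos 50.9° ≈ 1800 km.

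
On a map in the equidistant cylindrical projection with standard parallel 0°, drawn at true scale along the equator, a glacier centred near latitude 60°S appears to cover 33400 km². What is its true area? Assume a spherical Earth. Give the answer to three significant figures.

In the plate carrée (x = Rλ, y = Rφ), meridians are true-scale (h = 1) and parallels are stretched by k = sec φ.
Areal scale = h·k = 1 × sec φ; at 60°, h = 1.000, k = 2.000, so h·k = 2.000.
True area = apparent / (areal scale) = 33400 / 2.000 ≈ 16700 km².

16700 km²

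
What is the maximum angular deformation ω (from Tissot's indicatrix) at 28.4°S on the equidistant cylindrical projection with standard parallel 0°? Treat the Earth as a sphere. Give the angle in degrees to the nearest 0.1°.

7.3°

For the equirectangular projection with φ₀ = 0 (plate carrée), h = 1 along meridians and k = sec φ along parallels.
At 28.4°: h = 1.000, k = 1.137; principal scales a = 1.137, b = 1.000.
sin(ω/2) = (a − b)/(a + b) = 0.1368/2.137 = 0.06403, so ω = 2 arcsin(0.06403) ≈ 7.3°.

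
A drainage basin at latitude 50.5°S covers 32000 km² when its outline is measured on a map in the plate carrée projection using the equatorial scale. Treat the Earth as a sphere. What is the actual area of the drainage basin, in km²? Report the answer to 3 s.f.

In the plate carrée (x = Rλ, y = Rφ), meridians are true-scale (h = 1) and parallels are stretched by k = sec φ.
Areal scale = h·k = 1 × sec φ; at 50.5°, h = 1.000, k = 1.572, so h·k = 1.572.
True area = apparent / (areal scale) = 32000 / 1.572 ≈ 20400 km².

20400 km²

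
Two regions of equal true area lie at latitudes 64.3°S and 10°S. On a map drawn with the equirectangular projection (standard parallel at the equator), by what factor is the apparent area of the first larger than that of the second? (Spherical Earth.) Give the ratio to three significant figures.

2.27

Plate carrée maps x = Rλ, y = Rφ. The meridian scale is h = 1 and the parallel scale is k = 1/cos φ = sec φ.
Areal scale at 64.3°: h·k = 1.000 × 2.306 = 2.306.
Areal scale at 10°: h·k = 1.000 × 1.015 = 1.015.
Ratio = 2.306/1.015 ≈ 2.27.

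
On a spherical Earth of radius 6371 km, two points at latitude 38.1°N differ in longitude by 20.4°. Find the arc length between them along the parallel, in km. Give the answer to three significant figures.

1790 km

Arc length along a parallel = R cos φ · Δλ (with Δλ in radians).
= 6371 × cos 38.1° × (20.4° × π/180) = 6371 × 0.7869 × 0.3560 ≈ 1790 km.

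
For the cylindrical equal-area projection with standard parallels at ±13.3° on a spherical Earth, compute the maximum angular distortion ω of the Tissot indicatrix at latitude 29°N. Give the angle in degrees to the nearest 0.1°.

Cylindrical equal-area (φ₀ = 13.3°): h = cos φ / cos 13.3° along meridians, k = cos 13.3° / cos φ along parallels; h·k = 1.
At 29°: h = 0.8987, k = 1.113; principal scales a = 1.113, b = 0.8987.
sin(ω/2) = (a − b)/(a + b) = 0.2140/2.011 = 0.1064, so ω = 2 arcsin(0.1064) ≈ 12.2°.

12.2°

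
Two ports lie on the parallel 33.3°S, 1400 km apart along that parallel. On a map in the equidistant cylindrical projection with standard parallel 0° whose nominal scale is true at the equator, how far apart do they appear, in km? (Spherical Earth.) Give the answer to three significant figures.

1680 km

In the plate carrée (x = Rλ, y = Rφ), meridians are true-scale (h = 1) and parallels are stretched by k = sec φ.
Along the parallel, k = sec 33.3° = 1/0.8358 = 1.196.
Map distance = 1400 × 1.196 ≈ 1680 km.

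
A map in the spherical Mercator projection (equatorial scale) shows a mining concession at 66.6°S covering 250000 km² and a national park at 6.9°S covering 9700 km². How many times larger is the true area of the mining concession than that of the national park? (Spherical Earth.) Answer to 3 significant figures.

Mercator's areal exaggeration is sec²φ; hence true area = (apparent area) · cos²φ.
True area of mining concession: 250000 × cos²(66.6°) = 250000 × 0.1577 = 39430 km².
True area of national park: 9700 × cos²(6.9°) = 9700 × 0.9856 = 9560 km².
Ratio = 39430 / 9560 ≈ 4.12.

4.12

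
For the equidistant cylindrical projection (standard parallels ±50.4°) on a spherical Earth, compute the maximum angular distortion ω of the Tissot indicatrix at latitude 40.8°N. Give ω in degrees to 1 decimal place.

In the equirectangular projection with standard parallel φ₀ = 50.4° (x = Rλ cos φ₀, y = Rφ), meridians are true-scale (h = 1) and the parallel scale is k = cos φ₀ / cos φ.
At 40.8°: h = 1.000, k = 0.8420; principal scales a = 1.000, b = 0.8420.
sin(ω/2) = (a − b)/(a + b) = 0.1580/1.842 = 0.08575, so ω = 2 arcsin(0.08575) ≈ 9.8°.

9.8°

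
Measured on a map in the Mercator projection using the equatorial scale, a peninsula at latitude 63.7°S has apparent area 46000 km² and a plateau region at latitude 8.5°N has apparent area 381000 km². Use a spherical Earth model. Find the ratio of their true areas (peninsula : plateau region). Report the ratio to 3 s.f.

On Mercator the areal scale is sec²φ, so true area = apparent × cos²φ.
True area of peninsula: 46000 × cos²(63.7°) = 46000 × 0.1963 = 9030 km².
True area of plateau region: 381000 × cos²(8.5°) = 381000 × 0.9782 = 372700 km².
Ratio = 9030 / 372700 ≈ 0.0242.

0.0242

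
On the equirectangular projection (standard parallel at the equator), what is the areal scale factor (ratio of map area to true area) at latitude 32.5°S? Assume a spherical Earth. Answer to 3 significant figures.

1.19

For the equirectangular projection with φ₀ = 0 (plate carrée), h = 1 along meridians and k = sec φ along parallels.
Areal scale = h·k = 1 × sec φ; at 32.5°, h = 1.000, k = 1.186, so h·k = 1.186.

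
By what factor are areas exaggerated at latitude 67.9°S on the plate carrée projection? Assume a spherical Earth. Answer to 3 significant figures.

2.66

Plate carrée maps x = Rλ, y = Rφ. The meridian scale is h = 1 and the parallel scale is k = 1/cos φ = sec φ.
Areal scale = h·k = 1 × sec φ; at 67.9°, h = 1.000, k = 2.658, so h·k = 2.658.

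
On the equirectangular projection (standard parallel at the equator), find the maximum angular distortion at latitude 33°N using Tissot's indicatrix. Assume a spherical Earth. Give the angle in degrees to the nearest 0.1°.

10.1°

In the plate carrée (x = Rλ, y = Rφ), meridians are true-scale (h = 1) and parallels are stretched by k = sec φ.
At 33°: h = 1.000, k = 1.192; principal scales a = 1.192, b = 1.000.
sin(ω/2) = (a − b)/(a + b) = 0.1924/2.192 = 0.08774, so ω = 2 arcsin(0.08774) ≈ 10.1°.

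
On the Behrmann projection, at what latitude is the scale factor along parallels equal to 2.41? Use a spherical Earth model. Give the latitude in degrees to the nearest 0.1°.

The Behrmann projection is cylindrical equal-area with φ₀ = 30°. A cylindrical equal-area projection with standard parallel φ₀ has meridian scale h = cos φ / cos φ₀ and parallel scale k = cos φ₀ / cos φ (so areas are preserved, h·k = 1).
k = cos φ₀ / cos φ = 2.41  ⇒  cos φ = cos 30° / 2.41 = 0.3593.
φ = arccos(0.3593) ≈ 68.9°.

68.9°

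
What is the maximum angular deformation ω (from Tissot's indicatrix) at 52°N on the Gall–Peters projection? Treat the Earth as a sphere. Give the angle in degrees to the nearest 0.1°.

Gall–Peters is a cylindrical equal-area projection with standard parallels at ±45°. Cylindrical equal-area (φ₀ = 45°): h = cos φ / cos 45° along meridians, k = cos 45° / cos φ along parallels; h·k = 1.
At 52°: h = 0.8707, k = 1.149; principal scales a = 1.149, b = 0.8707.
sin(ω/2) = (a − b)/(a + b) = 0.2779/2.019 = 0.1376, so ω = 2 arcsin(0.1376) ≈ 15.8°.

15.8°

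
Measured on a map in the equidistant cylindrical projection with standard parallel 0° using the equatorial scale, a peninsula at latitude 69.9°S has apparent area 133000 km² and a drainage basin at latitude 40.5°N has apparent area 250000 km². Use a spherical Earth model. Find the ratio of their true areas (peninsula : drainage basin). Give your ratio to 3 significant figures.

0.240

On the plate carrée, areal scale = h·k = 1 × sec φ, so true area = apparent × cos φ.
True area of peninsula: 133000 × cos(69.9°) = 133000 × 0.3437 = 45710 km².
True area of drainage basin: 250000 × cos(40.5°) = 250000 × 0.7604 = 190100 km².
Ratio = 45710 / 190100 ≈ 0.240.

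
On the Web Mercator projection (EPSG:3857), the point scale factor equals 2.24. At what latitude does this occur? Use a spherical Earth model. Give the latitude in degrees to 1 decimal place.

63.5°

Mercator scale is k = sec φ = 1/cos φ.
1/cos φ = 2.24  ⇒  cos φ = 0.4464  ⇒  φ = arccos(0.4464) ≈ 63.5°.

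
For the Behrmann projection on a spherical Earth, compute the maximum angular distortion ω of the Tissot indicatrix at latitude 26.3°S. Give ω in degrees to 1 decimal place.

4.0°

Behrmann is a cylindrical equal-area projection with standard parallels at ±30°. A cylindrical equal-area projection with standard parallel φ₀ has meridian scale h = cos φ / cos φ₀ and parallel scale k = cos φ₀ / cos φ (so areas are preserved, h·k = 1).
At 26.3°: h = 1.035, k = 0.9660; principal scales a = 1.035, b = 0.9660.
sin(ω/2) = (a − b)/(a + b) = 0.06915/2.001 = 0.03456, so ω = 2 arcsin(0.03456) ≈ 4.0°.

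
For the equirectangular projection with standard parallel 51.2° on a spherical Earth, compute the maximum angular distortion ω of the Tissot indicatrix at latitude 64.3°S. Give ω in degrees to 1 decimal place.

21.0°

With standard parallel φ₀ = 51.2°, the equirectangular projection gives x = Rλ cos φ₀, y = Rφ, so h = 1 and k = cos 51.2° / cos φ.
At 64.3°: h = 1.000, k = 1.445; principal scales a = 1.445, b = 1.000.
sin(ω/2) = (a − b)/(a + b) = 0.4449/2.445 = 0.1820, so ω = 2 arcsin(0.1820) ≈ 21.0°.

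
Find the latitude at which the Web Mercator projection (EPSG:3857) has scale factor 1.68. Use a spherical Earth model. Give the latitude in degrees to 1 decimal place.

Mercator scale is k = sec φ = 1/cos φ.
1/cos φ = 1.68  ⇒  cos φ = 0.5952  ⇒  φ = arccos(0.5952) ≈ 53.5°.

53.5°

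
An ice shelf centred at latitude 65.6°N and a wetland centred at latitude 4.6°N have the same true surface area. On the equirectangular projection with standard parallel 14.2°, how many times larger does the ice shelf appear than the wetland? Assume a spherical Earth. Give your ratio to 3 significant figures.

2.41

The equidistant cylindrical projection with φ₀ = 14.2° has h = 1 (meridians true) and k = cos φ₀ / cos φ along parallels.
Areal scale at 65.6°: h·k = 1.000 × 2.347 = 2.347.
Areal scale at 4.6°: h·k = 1.000 × 0.9726 = 0.9726.
Ratio = 2.347/0.9726 ≈ 2.41.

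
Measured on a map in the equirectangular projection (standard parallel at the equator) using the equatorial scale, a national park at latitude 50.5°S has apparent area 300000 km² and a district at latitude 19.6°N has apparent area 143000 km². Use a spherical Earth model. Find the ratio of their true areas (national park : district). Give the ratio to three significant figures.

1.42

On the plate carrée, areal scale = h·k = 1 × sec φ, so true area = apparent × cos φ.
True area of national park: 300000 × cos(50.5°) = 300000 × 0.6361 = 190800 km².
True area of district: 143000 × cos(19.6°) = 143000 × 0.9421 = 134700 km².
Ratio = 190800 / 134700 ≈ 1.42.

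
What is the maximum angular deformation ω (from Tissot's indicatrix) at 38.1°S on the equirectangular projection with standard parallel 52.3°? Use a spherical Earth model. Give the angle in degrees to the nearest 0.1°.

14.4°

With standard parallel φ₀ = 52.3°, the equirectangular projection gives x = Rλ cos φ₀, y = Rφ, so h = 1 and k = cos 52.3° / cos φ.
At 38.1°: h = 1.000, k = 0.7771; principal scales a = 1.000, b = 0.7771.
sin(ω/2) = (a − b)/(a + b) = 0.2229/1.777 = 0.1254, so ω = 2 arcsin(0.1254) ≈ 14.4°.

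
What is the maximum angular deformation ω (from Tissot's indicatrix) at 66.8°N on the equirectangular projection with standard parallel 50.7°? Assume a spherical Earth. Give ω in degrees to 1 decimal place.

27.0°

In the equirectangular projection with standard parallel φ₀ = 50.7° (x = Rλ cos φ₀, y = Rφ), meridians are true-scale (h = 1) and the parallel scale is k = cos φ₀ / cos φ.
At 66.8°: h = 1.000, k = 1.608; principal scales a = 1.608, b = 1.000.
sin(ω/2) = (a − b)/(a + b) = 0.6078/2.608 = 0.2331, so ω = 2 arcsin(0.2331) ≈ 27.0°.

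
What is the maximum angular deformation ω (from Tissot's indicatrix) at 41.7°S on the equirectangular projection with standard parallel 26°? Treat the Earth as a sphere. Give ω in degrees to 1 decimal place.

10.6°

With standard parallel φ₀ = 26°, the equirectangular projection gives x = Rλ cos φ₀, y = Rφ, so h = 1 and k = cos 26° / cos φ.
At 41.7°: h = 1.000, k = 1.204; principal scales a = 1.204, b = 1.000.
sin(ω/2) = (a − b)/(a + b) = 0.2038/2.204 = 0.09247, so ω = 2 arcsin(0.09247) ≈ 10.6°.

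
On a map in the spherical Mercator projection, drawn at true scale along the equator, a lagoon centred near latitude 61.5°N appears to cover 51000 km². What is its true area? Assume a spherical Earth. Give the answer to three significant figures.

11600 km²

For Mercator, h = k = sec φ (a conformal cylindrical projection has a single point scale, 1/cos φ).
Areal scale = k² = sec²φ = 1/cos²(61.5°) = 1/0.4772² = 4.392.
True area = apparent / (areal scale) = 51000 / 4.392 ≈ 11600 km².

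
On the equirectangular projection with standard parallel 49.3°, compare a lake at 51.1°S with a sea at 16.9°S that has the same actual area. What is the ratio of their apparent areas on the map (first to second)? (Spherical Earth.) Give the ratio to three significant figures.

With standard parallel φ₀ = 49.3°, the equirectangular projection gives x = Rλ cos φ₀, y = Rφ, so h = 1 and k = cos 49.3° / cos φ.
Areal scale at 51.1°: h·k = 1.000 × 1.038 = 1.038.
Areal scale at 16.9°: h·k = 1.000 × 0.6815 = 0.6815.
Ratio = 1.038/0.6815 ≈ 1.52.

1.52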